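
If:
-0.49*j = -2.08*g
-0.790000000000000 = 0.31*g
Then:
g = -2.55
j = -10.82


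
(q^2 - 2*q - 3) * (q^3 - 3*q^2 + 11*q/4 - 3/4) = q^5 - 5*q^4 + 23*q^3/4 + 11*q^2/4 - 27*q/4 + 9/4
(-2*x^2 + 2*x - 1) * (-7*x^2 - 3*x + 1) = 14*x^4 - 8*x^3 - x^2 + 5*x - 1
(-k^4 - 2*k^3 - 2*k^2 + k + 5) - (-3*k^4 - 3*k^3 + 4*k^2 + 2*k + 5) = 2*k^4 + k^3 - 6*k^2 - k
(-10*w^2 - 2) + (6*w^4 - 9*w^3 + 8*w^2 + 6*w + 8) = 6*w^4 - 9*w^3 - 2*w^2 + 6*w + 6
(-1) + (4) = 3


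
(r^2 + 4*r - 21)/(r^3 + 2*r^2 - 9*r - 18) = (r + 7)/(r^2 + 5*r + 6)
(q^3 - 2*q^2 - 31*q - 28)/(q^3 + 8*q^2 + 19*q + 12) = (q - 7)/(q + 3)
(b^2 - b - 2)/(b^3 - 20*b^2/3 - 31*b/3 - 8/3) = 3*(b - 2)/(3*b^2 - 23*b - 8)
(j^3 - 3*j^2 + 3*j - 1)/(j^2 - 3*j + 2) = (j^2 - 2*j + 1)/(j - 2)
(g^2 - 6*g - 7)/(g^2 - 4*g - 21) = (g + 1)/(g + 3)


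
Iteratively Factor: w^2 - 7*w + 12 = (w - 4)*(w - 3)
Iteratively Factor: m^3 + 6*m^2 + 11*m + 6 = (m + 3)*(m^2 + 3*m + 2) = (m + 2)*(m + 3)*(m + 1)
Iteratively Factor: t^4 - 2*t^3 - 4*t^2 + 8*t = (t + 2)*(t^3 - 4*t^2 + 4*t) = (t - 2)*(t + 2)*(t^2 - 2*t) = t*(t - 2)*(t + 2)*(t - 2)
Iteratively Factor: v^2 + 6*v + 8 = (v + 4)*(v + 2)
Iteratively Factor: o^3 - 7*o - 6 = (o - 3)*(o^2 + 3*o + 2) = (o - 3)*(o + 2)*(o + 1)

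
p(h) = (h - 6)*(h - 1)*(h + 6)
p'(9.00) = 189.00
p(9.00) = 360.00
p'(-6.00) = 84.00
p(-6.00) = 0.00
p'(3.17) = -12.19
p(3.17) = -56.31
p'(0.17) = -36.25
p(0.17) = 29.86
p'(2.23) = -25.54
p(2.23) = -38.16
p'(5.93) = 57.63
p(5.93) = -4.12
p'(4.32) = 11.35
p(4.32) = -57.56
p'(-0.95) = -31.39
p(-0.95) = 68.44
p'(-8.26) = 185.20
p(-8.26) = -298.43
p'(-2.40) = -13.92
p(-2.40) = 102.82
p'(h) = (h - 6)*(h - 1) + (h - 6)*(h + 6) + (h - 1)*(h + 6) = 3*h^2 - 2*h - 36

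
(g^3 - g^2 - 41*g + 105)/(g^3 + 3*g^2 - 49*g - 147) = (g^2 - 8*g + 15)/(g^2 - 4*g - 21)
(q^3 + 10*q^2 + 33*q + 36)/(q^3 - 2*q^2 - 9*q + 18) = (q^2 + 7*q + 12)/(q^2 - 5*q + 6)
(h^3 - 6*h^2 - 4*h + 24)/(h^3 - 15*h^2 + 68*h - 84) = (h + 2)/(h - 7)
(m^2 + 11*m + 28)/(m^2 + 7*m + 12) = (m + 7)/(m + 3)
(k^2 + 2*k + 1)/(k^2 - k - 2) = (k + 1)/(k - 2)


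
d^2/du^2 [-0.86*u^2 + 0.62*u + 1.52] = -1.72000000000000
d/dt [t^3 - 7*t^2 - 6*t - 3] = 3*t^2 - 14*t - 6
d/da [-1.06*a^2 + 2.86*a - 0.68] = 2.86 - 2.12*a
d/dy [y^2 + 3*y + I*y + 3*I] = 2*y + 3 + I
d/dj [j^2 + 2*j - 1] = 2*j + 2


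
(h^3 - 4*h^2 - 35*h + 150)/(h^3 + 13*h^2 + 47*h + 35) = (h^3 - 4*h^2 - 35*h + 150)/(h^3 + 13*h^2 + 47*h + 35)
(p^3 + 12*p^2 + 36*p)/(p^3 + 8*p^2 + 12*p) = (p + 6)/(p + 2)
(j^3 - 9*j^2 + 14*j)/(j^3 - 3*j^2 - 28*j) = (j - 2)/(j + 4)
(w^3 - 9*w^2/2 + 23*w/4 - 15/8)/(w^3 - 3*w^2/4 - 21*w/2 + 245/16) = 2*(4*w^2 - 8*w + 3)/(8*w^2 + 14*w - 49)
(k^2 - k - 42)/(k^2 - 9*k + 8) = (k^2 - k - 42)/(k^2 - 9*k + 8)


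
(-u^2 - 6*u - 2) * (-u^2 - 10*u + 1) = u^4 + 16*u^3 + 61*u^2 + 14*u - 2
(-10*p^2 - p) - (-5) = -10*p^2 - p + 5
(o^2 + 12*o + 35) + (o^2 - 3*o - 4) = 2*o^2 + 9*o + 31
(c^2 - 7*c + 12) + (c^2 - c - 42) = 2*c^2 - 8*c - 30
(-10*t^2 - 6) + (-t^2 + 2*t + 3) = -11*t^2 + 2*t - 3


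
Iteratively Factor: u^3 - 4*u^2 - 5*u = (u + 1)*(u^2 - 5*u) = u*(u + 1)*(u - 5)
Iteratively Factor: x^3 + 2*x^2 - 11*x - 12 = (x - 3)*(x^2 + 5*x + 4) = (x - 3)*(x + 4)*(x + 1)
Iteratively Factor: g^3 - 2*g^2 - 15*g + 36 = (g + 4)*(g^2 - 6*g + 9) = (g - 3)*(g + 4)*(g - 3)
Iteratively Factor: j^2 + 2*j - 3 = (j - 1)*(j + 3)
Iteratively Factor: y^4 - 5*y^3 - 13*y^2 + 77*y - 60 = (y + 4)*(y^3 - 9*y^2 + 23*y - 15) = (y - 3)*(y + 4)*(y^2 - 6*y + 5) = (y - 5)*(y - 3)*(y + 4)*(y - 1)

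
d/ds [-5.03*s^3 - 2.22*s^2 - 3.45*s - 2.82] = -15.09*s^2 - 4.44*s - 3.45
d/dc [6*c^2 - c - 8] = 12*c - 1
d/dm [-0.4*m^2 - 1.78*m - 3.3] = -0.8*m - 1.78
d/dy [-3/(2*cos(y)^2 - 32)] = -3*sin(y)*cos(y)/(cos(y)^2 - 16)^2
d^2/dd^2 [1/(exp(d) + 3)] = (exp(d) - 3)*exp(d)/(exp(d) + 3)^3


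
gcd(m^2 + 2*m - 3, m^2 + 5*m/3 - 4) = m + 3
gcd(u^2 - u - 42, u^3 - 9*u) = 1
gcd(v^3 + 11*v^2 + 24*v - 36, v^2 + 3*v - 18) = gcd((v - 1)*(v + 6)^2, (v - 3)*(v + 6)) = v + 6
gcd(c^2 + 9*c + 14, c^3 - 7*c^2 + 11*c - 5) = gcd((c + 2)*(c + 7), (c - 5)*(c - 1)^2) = 1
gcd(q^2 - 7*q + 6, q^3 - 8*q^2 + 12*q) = q - 6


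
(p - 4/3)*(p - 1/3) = p^2 - 5*p/3 + 4/9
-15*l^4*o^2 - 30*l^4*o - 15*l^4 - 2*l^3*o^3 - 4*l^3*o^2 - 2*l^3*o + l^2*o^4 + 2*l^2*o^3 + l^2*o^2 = (-5*l + o)*(3*l + o)*(l*o + l)^2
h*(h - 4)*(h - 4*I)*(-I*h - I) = -I*h^4 - 4*h^3 + 3*I*h^3 + 12*h^2 + 4*I*h^2 + 16*h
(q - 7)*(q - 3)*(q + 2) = q^3 - 8*q^2 + q + 42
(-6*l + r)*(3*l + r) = -18*l^2 - 3*l*r + r^2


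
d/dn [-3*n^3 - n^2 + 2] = n*(-9*n - 2)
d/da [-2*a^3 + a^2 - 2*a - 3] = -6*a^2 + 2*a - 2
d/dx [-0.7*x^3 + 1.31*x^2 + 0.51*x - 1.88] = -2.1*x^2 + 2.62*x + 0.51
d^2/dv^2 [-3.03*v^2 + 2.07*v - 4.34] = -6.06000000000000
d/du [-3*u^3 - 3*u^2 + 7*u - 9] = -9*u^2 - 6*u + 7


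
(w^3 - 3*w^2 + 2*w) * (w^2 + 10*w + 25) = w^5 + 7*w^4 - 3*w^3 - 55*w^2 + 50*w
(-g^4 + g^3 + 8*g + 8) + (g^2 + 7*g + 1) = -g^4 + g^3 + g^2 + 15*g + 9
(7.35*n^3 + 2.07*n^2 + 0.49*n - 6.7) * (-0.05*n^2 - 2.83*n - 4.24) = -0.3675*n^5 - 20.904*n^4 - 37.0466*n^3 - 9.8285*n^2 + 16.8834*n + 28.408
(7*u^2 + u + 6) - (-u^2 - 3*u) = 8*u^2 + 4*u + 6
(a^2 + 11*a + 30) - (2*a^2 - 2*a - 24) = -a^2 + 13*a + 54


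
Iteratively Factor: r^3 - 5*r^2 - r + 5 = (r + 1)*(r^2 - 6*r + 5) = (r - 1)*(r + 1)*(r - 5)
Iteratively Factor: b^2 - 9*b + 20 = (b - 4)*(b - 5)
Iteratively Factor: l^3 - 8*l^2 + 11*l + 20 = (l + 1)*(l^2 - 9*l + 20) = (l - 4)*(l + 1)*(l - 5)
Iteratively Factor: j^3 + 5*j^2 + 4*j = (j + 4)*(j^2 + j) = (j + 1)*(j + 4)*(j)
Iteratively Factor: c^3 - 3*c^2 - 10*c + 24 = (c - 2)*(c^2 - c - 12) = (c - 2)*(c + 3)*(c - 4)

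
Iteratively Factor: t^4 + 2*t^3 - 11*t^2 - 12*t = (t - 3)*(t^3 + 5*t^2 + 4*t) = (t - 3)*(t + 1)*(t^2 + 4*t) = t*(t - 3)*(t + 1)*(t + 4)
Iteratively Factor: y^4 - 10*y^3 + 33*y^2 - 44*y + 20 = (y - 2)*(y^3 - 8*y^2 + 17*y - 10) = (y - 2)*(y - 1)*(y^2 - 7*y + 10) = (y - 5)*(y - 2)*(y - 1)*(y - 2)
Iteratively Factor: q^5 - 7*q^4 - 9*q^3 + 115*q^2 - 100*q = (q)*(q^4 - 7*q^3 - 9*q^2 + 115*q - 100) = q*(q - 5)*(q^3 - 2*q^2 - 19*q + 20) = q*(q - 5)*(q - 1)*(q^2 - q - 20) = q*(q - 5)*(q - 1)*(q + 4)*(q - 5)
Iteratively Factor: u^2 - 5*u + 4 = (u - 1)*(u - 4)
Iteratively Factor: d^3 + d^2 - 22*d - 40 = (d + 4)*(d^2 - 3*d - 10) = (d - 5)*(d + 4)*(d + 2)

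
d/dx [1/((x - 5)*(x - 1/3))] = 6*(8 - 3*x)/(9*x^4 - 96*x^3 + 286*x^2 - 160*x + 25)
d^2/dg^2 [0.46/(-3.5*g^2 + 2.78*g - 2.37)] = (11.27*g^2 - 8.9516*g - 0.46*(7.0*g - 2.78)*(14.0*g - 5.56) + 7.6314)/(3.5*g^2 - 2.78*g + 2.37)^3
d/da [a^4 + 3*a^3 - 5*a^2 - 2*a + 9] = 4*a^3 + 9*a^2 - 10*a - 2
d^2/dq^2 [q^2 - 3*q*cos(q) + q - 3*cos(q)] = 3*q*cos(q) + 6*sin(q) + 3*cos(q) + 2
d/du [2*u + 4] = 2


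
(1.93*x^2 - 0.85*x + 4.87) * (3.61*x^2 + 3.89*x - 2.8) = 6.9673*x^4 + 4.4392*x^3 + 8.8702*x^2 + 21.3243*x - 13.636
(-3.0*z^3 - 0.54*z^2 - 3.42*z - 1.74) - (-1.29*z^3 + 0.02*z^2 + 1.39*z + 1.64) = -1.71*z^3 - 0.56*z^2 - 4.81*z - 3.38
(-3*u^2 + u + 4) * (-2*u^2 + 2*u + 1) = 6*u^4 - 8*u^3 - 9*u^2 + 9*u + 4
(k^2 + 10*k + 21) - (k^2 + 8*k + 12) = 2*k + 9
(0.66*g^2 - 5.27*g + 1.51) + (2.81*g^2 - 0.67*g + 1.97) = 3.47*g^2 - 5.94*g + 3.48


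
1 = 1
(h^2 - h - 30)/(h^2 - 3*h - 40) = (h - 6)/(h - 8)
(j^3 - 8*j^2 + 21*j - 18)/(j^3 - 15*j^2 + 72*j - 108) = (j^2 - 5*j + 6)/(j^2 - 12*j + 36)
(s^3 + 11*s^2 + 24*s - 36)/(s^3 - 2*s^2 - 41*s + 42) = (s + 6)/(s - 7)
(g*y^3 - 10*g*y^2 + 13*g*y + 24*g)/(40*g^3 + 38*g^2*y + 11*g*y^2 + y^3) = g*(y^3 - 10*y^2 + 13*y + 24)/(40*g^3 + 38*g^2*y + 11*g*y^2 + y^3)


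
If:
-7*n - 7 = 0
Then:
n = -1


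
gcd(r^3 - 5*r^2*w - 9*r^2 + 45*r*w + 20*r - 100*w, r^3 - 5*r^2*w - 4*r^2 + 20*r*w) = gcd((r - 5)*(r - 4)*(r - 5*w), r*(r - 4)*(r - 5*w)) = r^2 - 5*r*w - 4*r + 20*w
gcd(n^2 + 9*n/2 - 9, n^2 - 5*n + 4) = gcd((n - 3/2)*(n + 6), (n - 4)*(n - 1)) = 1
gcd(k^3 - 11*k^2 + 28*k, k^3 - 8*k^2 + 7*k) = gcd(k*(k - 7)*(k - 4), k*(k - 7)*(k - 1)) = k^2 - 7*k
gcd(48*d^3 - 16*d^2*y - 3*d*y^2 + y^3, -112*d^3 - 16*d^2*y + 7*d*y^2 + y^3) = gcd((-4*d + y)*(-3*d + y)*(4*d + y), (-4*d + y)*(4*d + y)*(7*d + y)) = -16*d^2 + y^2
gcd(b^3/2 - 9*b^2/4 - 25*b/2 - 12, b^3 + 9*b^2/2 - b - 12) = b + 2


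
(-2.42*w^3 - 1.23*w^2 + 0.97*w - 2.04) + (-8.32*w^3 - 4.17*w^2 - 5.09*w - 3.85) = -10.74*w^3 - 5.4*w^2 - 4.12*w - 5.89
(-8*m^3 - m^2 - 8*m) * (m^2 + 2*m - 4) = -8*m^5 - 17*m^4 + 22*m^3 - 12*m^2 + 32*m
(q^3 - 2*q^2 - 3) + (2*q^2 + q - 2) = q^3 + q - 5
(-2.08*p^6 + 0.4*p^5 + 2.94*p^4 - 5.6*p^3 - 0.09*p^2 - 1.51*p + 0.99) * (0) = 0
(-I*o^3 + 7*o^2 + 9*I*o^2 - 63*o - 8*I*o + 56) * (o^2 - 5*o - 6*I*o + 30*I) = -I*o^5 + o^4 + 14*I*o^4 - 14*o^3 - 95*I*o^3 + 53*o^2 + 628*I*o^2 - 40*o - 2226*I*o + 1680*I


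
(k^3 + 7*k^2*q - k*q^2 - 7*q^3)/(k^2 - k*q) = k + 8*q + 7*q^2/k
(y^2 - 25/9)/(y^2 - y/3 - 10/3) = (y - 5/3)/(y - 2)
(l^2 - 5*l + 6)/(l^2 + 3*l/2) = 2*(l^2 - 5*l + 6)/(l*(2*l + 3))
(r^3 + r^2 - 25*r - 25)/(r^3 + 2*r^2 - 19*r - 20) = (r - 5)/(r - 4)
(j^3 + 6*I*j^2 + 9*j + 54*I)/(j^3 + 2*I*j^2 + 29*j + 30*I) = (j^2 + 9)/(j^2 - 4*I*j + 5)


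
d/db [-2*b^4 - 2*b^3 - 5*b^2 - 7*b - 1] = -8*b^3 - 6*b^2 - 10*b - 7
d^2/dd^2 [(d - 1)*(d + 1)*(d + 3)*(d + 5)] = 12*d^2 + 48*d + 28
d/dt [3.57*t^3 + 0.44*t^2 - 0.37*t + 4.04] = 10.71*t^2 + 0.88*t - 0.37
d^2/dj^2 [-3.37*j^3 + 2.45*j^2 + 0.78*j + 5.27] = 4.9 - 20.22*j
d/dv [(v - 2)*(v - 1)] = 2*v - 3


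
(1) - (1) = 0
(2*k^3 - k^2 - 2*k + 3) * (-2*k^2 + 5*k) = -4*k^5 + 12*k^4 - k^3 - 16*k^2 + 15*k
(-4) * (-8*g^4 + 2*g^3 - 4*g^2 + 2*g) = 32*g^4 - 8*g^3 + 16*g^2 - 8*g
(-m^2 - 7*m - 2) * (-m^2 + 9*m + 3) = m^4 - 2*m^3 - 64*m^2 - 39*m - 6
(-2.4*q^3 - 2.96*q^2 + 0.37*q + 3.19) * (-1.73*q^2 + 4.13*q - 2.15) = 4.152*q^5 - 4.7912*q^4 - 7.7049*q^3 + 2.3734*q^2 + 12.3792*q - 6.8585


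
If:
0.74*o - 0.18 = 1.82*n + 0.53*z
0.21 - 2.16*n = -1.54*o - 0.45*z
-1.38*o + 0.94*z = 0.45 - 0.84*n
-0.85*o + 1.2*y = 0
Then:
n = -0.31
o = -0.55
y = -0.39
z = -0.06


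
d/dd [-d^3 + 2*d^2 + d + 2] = -3*d^2 + 4*d + 1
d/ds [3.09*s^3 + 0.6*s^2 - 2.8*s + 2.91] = 9.27*s^2 + 1.2*s - 2.8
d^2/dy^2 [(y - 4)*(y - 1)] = 2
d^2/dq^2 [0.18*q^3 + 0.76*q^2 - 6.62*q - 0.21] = 1.08*q + 1.52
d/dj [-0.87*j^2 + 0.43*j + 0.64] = 0.43 - 1.74*j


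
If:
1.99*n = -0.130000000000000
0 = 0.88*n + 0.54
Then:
No Solution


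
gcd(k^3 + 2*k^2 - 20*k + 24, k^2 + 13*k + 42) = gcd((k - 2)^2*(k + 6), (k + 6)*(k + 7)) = k + 6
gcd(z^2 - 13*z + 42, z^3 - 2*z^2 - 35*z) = z - 7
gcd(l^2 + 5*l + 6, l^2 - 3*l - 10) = l + 2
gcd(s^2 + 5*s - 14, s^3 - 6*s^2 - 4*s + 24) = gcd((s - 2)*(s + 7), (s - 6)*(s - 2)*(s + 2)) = s - 2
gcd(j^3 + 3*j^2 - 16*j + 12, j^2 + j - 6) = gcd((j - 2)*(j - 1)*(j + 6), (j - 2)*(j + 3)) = j - 2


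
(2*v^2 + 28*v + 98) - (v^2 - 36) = v^2 + 28*v + 134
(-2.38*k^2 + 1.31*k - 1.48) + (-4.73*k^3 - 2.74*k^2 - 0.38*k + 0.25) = -4.73*k^3 - 5.12*k^2 + 0.93*k - 1.23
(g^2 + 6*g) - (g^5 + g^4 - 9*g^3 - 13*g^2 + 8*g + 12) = -g^5 - g^4 + 9*g^3 + 14*g^2 - 2*g - 12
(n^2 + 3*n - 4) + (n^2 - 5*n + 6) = 2*n^2 - 2*n + 2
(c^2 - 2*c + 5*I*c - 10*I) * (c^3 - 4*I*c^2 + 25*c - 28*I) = c^5 - 2*c^4 + I*c^4 + 45*c^3 - 2*I*c^3 - 90*c^2 + 97*I*c^2 + 140*c - 194*I*c - 280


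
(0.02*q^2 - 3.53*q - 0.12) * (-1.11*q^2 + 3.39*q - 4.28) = -0.0222*q^4 + 3.9861*q^3 - 11.9191*q^2 + 14.7016*q + 0.5136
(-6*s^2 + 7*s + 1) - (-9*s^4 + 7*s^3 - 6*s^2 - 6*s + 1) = 9*s^4 - 7*s^3 + 13*s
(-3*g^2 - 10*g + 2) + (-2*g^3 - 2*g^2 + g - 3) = -2*g^3 - 5*g^2 - 9*g - 1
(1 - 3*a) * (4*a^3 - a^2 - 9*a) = -12*a^4 + 7*a^3 + 26*a^2 - 9*a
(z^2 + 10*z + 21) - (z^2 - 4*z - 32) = 14*z + 53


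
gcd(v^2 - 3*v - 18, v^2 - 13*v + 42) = v - 6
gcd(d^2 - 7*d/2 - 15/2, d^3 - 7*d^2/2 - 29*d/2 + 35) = d - 5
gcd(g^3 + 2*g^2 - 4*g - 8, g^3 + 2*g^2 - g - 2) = g + 2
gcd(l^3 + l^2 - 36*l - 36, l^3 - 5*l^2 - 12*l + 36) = l - 6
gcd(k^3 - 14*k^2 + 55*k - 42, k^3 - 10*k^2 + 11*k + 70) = k - 7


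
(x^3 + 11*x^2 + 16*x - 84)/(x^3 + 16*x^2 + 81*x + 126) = (x - 2)/(x + 3)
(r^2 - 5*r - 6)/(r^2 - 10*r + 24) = (r + 1)/(r - 4)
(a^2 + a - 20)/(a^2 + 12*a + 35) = (a - 4)/(a + 7)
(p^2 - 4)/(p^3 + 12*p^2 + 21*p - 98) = (p + 2)/(p^2 + 14*p + 49)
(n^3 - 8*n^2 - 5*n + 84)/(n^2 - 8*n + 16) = (n^2 - 4*n - 21)/(n - 4)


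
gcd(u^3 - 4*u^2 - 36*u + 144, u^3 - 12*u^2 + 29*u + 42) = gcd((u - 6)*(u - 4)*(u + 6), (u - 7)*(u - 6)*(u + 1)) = u - 6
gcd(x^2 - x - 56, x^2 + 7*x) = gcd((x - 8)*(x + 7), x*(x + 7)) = x + 7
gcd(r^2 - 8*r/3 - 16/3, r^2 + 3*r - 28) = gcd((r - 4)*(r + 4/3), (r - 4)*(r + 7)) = r - 4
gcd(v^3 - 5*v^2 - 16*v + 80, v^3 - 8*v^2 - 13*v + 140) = v^2 - v - 20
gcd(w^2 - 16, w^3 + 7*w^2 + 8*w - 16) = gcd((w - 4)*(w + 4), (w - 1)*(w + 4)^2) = w + 4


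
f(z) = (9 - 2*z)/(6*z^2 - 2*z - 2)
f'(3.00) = -0.09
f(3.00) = 0.07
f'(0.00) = 5.50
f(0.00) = -4.50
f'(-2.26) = 0.30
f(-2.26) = 0.41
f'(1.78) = -0.73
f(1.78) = 0.40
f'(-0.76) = 12.45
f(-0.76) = 3.52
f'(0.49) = -11.83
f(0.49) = -5.21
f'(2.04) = -0.42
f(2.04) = 0.26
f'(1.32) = -2.95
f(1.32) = 1.09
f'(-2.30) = 0.28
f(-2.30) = 0.40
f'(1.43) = -1.97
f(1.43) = 0.83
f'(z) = (2 - 12*z)*(9 - 2*z)/(6*z^2 - 2*z - 2)^2 - 2/(6*z^2 - 2*z - 2)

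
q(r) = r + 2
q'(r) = 1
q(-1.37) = 0.63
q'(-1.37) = 1.00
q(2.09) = 4.09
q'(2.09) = 1.00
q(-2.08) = -0.08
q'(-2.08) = 1.00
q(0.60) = 2.60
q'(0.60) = 1.00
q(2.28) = 4.28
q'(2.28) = 1.00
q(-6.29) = -4.29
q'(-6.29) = 1.00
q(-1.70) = 0.30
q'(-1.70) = 1.00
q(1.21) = 3.21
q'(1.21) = 1.00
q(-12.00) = -10.00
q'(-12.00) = 1.00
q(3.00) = 5.00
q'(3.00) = 1.00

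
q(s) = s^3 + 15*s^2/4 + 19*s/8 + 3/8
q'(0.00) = 2.38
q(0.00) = 0.38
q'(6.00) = 155.38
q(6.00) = 365.62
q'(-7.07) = 99.30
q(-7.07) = -182.37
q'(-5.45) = 50.61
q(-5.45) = -63.06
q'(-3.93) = 19.23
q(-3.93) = -11.74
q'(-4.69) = 33.19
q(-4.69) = -31.44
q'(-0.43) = -0.30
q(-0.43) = -0.03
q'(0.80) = 10.30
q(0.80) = 5.19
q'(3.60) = 68.26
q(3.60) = 104.18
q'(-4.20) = 23.80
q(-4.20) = -17.54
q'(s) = 3*s^2 + 15*s/2 + 19/8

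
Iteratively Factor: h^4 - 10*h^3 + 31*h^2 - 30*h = (h - 2)*(h^3 - 8*h^2 + 15*h) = (h - 5)*(h - 2)*(h^2 - 3*h) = (h - 5)*(h - 3)*(h - 2)*(h)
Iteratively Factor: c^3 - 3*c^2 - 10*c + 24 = (c - 4)*(c^2 + c - 6) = (c - 4)*(c - 2)*(c + 3)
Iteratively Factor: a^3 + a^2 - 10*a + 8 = (a - 2)*(a^2 + 3*a - 4) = (a - 2)*(a + 4)*(a - 1)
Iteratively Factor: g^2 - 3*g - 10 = (g + 2)*(g - 5)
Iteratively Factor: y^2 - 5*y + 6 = (y - 2)*(y - 3)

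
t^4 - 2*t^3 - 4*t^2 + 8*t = t*(t - 2)^2*(t + 2)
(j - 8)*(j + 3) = j^2 - 5*j - 24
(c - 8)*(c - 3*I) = c^2 - 8*c - 3*I*c + 24*I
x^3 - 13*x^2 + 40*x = x*(x - 8)*(x - 5)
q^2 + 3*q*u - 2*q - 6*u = (q - 2)*(q + 3*u)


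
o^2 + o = o*(o + 1)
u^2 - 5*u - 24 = (u - 8)*(u + 3)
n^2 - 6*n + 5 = (n - 5)*(n - 1)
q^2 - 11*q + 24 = (q - 8)*(q - 3)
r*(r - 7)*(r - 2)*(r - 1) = r^4 - 10*r^3 + 23*r^2 - 14*r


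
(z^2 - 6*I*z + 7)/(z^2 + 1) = (z - 7*I)/(z - I)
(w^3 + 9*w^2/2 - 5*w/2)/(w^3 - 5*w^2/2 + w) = (w + 5)/(w - 2)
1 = 1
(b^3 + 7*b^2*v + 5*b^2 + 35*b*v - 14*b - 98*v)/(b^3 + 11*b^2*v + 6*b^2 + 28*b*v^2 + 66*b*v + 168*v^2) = (b^2 + 5*b - 14)/(b^2 + 4*b*v + 6*b + 24*v)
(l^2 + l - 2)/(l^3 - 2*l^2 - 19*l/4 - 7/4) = 4*(-l^2 - l + 2)/(-4*l^3 + 8*l^2 + 19*l + 7)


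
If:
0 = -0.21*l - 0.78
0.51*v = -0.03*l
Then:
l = -3.71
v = 0.22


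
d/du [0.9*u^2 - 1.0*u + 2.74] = 1.8*u - 1.0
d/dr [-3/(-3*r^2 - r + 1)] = 3*(-6*r - 1)/(3*r^2 + r - 1)^2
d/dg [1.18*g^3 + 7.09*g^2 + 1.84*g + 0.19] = 3.54*g^2 + 14.18*g + 1.84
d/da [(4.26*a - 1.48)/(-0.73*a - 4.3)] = (-14.160832*a - 83.41312)/(0.73*a + 4.3)^3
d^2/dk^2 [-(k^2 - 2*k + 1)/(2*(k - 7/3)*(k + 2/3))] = 9*(27*k^3 - 621*k^2 + 1161*k - 967)/(729*k^6 - 3645*k^5 + 2673*k^4 + 7965*k^3 - 4158*k^2 - 8820*k - 2744)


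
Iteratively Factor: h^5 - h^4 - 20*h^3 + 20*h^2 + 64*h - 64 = (h + 4)*(h^4 - 5*h^3 + 20*h - 16) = (h - 1)*(h + 4)*(h^3 - 4*h^2 - 4*h + 16) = (h - 4)*(h - 1)*(h + 4)*(h^2 - 4) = (h - 4)*(h - 2)*(h - 1)*(h + 4)*(h + 2)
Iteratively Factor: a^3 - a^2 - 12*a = (a + 3)*(a^2 - 4*a) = (a - 4)*(a + 3)*(a)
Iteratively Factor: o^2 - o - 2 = (o + 1)*(o - 2)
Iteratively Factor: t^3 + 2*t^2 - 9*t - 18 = (t + 2)*(t^2 - 9) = (t - 3)*(t + 2)*(t + 3)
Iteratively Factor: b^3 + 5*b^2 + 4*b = (b + 4)*(b^2 + b) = (b + 1)*(b + 4)*(b)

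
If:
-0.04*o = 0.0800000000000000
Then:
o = -2.00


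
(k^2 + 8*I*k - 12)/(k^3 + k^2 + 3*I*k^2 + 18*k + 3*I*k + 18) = (k + 2*I)/(k^2 + k*(1 - 3*I) - 3*I)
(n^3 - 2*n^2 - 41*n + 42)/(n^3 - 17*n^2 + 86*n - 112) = (n^2 + 5*n - 6)/(n^2 - 10*n + 16)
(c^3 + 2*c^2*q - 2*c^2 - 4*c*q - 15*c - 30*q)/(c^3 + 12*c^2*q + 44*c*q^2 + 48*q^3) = (c^2 - 2*c - 15)/(c^2 + 10*c*q + 24*q^2)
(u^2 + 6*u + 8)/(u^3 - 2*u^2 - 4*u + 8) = (u + 4)/(u^2 - 4*u + 4)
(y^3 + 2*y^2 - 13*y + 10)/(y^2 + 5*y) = y - 3 + 2/y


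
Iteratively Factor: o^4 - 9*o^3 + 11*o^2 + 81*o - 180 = (o + 3)*(o^3 - 12*o^2 + 47*o - 60) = (o - 5)*(o + 3)*(o^2 - 7*o + 12) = (o - 5)*(o - 3)*(o + 3)*(o - 4)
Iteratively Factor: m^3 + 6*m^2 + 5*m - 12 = (m + 4)*(m^2 + 2*m - 3) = (m - 1)*(m + 4)*(m + 3)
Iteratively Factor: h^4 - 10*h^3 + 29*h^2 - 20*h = (h - 4)*(h^3 - 6*h^2 + 5*h) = (h - 5)*(h - 4)*(h^2 - h) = h*(h - 5)*(h - 4)*(h - 1)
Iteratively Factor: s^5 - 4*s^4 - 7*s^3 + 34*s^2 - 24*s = (s - 2)*(s^4 - 2*s^3 - 11*s^2 + 12*s) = (s - 2)*(s - 1)*(s^3 - s^2 - 12*s) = (s - 2)*(s - 1)*(s + 3)*(s^2 - 4*s) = s*(s - 2)*(s - 1)*(s + 3)*(s - 4)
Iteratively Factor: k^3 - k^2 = (k - 1)*(k^2) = k*(k - 1)*(k)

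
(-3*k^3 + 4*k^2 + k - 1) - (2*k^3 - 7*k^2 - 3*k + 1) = -5*k^3 + 11*k^2 + 4*k - 2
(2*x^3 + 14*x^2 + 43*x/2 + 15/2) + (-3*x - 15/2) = 2*x^3 + 14*x^2 + 37*x/2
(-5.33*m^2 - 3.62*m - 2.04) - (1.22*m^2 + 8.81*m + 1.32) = -6.55*m^2 - 12.43*m - 3.36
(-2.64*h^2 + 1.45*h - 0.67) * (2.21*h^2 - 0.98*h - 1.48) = -5.8344*h^4 + 5.7917*h^3 + 1.0055*h^2 - 1.4894*h + 0.9916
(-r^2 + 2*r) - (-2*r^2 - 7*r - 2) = r^2 + 9*r + 2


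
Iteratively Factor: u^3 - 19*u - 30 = (u - 5)*(u^2 + 5*u + 6) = (u - 5)*(u + 2)*(u + 3)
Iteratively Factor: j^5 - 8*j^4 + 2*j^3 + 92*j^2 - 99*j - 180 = (j + 1)*(j^4 - 9*j^3 + 11*j^2 + 81*j - 180) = (j - 5)*(j + 1)*(j^3 - 4*j^2 - 9*j + 36) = (j - 5)*(j - 3)*(j + 1)*(j^2 - j - 12) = (j - 5)*(j - 4)*(j - 3)*(j + 1)*(j + 3)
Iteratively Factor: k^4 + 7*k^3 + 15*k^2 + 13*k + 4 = (k + 4)*(k^3 + 3*k^2 + 3*k + 1) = (k + 1)*(k + 4)*(k^2 + 2*k + 1) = (k + 1)^2*(k + 4)*(k + 1)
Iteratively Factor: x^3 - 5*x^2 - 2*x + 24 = (x + 2)*(x^2 - 7*x + 12) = (x - 4)*(x + 2)*(x - 3)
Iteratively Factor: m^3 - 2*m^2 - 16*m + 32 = (m - 2)*(m^2 - 16) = (m - 4)*(m - 2)*(m + 4)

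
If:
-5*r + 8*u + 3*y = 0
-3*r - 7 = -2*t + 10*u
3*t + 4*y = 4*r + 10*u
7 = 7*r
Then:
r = 1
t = 350/17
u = 53/17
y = -113/17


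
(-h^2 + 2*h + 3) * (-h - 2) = h^3 - 7*h - 6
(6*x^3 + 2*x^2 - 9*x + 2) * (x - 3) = 6*x^4 - 16*x^3 - 15*x^2 + 29*x - 6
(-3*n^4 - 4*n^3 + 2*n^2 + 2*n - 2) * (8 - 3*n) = 9*n^5 - 12*n^4 - 38*n^3 + 10*n^2 + 22*n - 16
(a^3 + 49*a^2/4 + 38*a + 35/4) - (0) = a^3 + 49*a^2/4 + 38*a + 35/4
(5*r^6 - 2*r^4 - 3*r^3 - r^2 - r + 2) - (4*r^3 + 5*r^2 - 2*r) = 5*r^6 - 2*r^4 - 7*r^3 - 6*r^2 + r + 2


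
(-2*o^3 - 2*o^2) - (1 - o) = -2*o^3 - 2*o^2 + o - 1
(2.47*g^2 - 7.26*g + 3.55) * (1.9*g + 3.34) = 4.693*g^3 - 5.5442*g^2 - 17.5034*g + 11.857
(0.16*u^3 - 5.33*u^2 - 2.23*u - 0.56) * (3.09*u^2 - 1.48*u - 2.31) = 0.4944*u^5 - 16.7065*u^4 + 0.6281*u^3 + 13.8823*u^2 + 5.9801*u + 1.2936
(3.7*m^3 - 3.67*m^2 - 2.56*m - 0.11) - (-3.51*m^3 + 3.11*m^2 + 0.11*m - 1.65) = 7.21*m^3 - 6.78*m^2 - 2.67*m + 1.54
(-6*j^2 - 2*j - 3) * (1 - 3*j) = 18*j^3 + 7*j - 3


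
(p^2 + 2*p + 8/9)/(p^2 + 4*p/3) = (p + 2/3)/p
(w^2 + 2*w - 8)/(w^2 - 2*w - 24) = (w - 2)/(w - 6)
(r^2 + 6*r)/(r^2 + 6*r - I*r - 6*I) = r/(r - I)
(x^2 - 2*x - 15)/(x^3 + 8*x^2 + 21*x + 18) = (x - 5)/(x^2 + 5*x + 6)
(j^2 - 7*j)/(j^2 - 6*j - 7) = j/(j + 1)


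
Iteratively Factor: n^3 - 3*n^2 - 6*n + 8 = (n - 4)*(n^2 + n - 2) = (n - 4)*(n - 1)*(n + 2)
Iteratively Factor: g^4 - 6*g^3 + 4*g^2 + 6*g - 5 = (g - 1)*(g^3 - 5*g^2 - g + 5) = (g - 5)*(g - 1)*(g^2 - 1) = (g - 5)*(g - 1)*(g + 1)*(g - 1)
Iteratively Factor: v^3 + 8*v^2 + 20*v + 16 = (v + 2)*(v^2 + 6*v + 8) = (v + 2)^2*(v + 4)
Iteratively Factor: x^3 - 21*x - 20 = (x + 4)*(x^2 - 4*x - 5) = (x + 1)*(x + 4)*(x - 5)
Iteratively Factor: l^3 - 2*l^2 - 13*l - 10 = (l + 2)*(l^2 - 4*l - 5) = (l - 5)*(l + 2)*(l + 1)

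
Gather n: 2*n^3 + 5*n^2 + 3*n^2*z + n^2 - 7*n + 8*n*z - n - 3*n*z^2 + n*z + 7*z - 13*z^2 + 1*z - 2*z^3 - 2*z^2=2*n^3 + n^2*(3*z + 6) + n*(-3*z^2 + 9*z - 8) - 2*z^3 - 15*z^2 + 8*z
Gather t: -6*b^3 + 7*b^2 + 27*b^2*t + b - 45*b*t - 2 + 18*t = -6*b^3 + 7*b^2 + b + t*(27*b^2 - 45*b + 18) - 2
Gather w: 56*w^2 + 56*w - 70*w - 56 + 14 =56*w^2 - 14*w - 42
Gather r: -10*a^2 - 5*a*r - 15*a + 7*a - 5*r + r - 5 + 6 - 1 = -10*a^2 - 8*a + r*(-5*a - 4)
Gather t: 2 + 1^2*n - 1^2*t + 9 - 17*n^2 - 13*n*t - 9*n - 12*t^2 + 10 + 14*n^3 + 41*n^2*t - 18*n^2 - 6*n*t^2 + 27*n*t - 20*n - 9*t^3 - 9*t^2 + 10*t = 14*n^3 - 35*n^2 - 28*n - 9*t^3 + t^2*(-6*n - 21) + t*(41*n^2 + 14*n + 9) + 21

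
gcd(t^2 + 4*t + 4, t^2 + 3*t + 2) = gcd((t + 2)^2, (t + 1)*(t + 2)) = t + 2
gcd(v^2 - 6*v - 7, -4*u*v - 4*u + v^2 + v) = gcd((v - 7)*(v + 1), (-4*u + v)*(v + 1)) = v + 1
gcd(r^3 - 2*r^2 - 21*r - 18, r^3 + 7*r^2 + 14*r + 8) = r + 1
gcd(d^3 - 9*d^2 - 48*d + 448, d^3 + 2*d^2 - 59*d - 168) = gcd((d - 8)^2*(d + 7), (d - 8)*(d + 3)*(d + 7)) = d^2 - d - 56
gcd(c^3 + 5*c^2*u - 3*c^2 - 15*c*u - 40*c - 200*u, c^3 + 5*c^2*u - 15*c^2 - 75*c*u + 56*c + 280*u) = c^2 + 5*c*u - 8*c - 40*u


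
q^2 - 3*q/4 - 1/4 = (q - 1)*(q + 1/4)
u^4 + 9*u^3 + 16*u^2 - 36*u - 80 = (u - 2)*(u + 2)*(u + 4)*(u + 5)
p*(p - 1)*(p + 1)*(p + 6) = p^4 + 6*p^3 - p^2 - 6*p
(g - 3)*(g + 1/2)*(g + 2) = g^3 - g^2/2 - 13*g/2 - 3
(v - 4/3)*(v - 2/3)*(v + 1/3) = v^3 - 5*v^2/3 + 2*v/9 + 8/27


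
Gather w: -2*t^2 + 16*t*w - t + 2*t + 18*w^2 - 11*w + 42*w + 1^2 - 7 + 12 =-2*t^2 + t + 18*w^2 + w*(16*t + 31) + 6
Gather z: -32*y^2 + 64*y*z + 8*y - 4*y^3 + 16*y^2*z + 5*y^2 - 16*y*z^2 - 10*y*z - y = -4*y^3 - 27*y^2 - 16*y*z^2 + 7*y + z*(16*y^2 + 54*y)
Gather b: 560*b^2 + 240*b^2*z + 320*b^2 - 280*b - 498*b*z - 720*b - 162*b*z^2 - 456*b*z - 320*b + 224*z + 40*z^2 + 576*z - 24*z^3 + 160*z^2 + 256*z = b^2*(240*z + 880) + b*(-162*z^2 - 954*z - 1320) - 24*z^3 + 200*z^2 + 1056*z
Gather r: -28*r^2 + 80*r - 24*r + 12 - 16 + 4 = -28*r^2 + 56*r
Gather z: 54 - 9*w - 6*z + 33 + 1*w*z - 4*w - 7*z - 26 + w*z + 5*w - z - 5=-8*w + z*(2*w - 14) + 56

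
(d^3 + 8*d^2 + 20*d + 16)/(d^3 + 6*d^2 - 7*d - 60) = (d^2 + 4*d + 4)/(d^2 + 2*d - 15)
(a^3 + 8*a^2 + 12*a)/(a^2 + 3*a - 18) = a*(a + 2)/(a - 3)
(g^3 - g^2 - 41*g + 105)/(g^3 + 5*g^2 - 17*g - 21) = (g - 5)/(g + 1)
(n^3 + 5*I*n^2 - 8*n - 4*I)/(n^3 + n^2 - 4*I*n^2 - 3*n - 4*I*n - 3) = (n^3 + 5*I*n^2 - 8*n - 4*I)/(n^3 + n^2*(1 - 4*I) - n*(3 + 4*I) - 3)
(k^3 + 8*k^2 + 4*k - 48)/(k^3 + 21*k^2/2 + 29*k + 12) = 2*(k - 2)/(2*k + 1)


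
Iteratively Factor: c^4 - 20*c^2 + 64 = (c + 4)*(c^3 - 4*c^2 - 4*c + 16) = (c - 4)*(c + 4)*(c^2 - 4) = (c - 4)*(c - 2)*(c + 4)*(c + 2)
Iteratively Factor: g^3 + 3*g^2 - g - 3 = (g + 3)*(g^2 - 1) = (g - 1)*(g + 3)*(g + 1)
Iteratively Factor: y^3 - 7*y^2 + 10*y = (y - 2)*(y^2 - 5*y) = y*(y - 2)*(y - 5)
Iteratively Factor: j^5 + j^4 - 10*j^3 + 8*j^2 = (j - 1)*(j^4 + 2*j^3 - 8*j^2) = (j - 2)*(j - 1)*(j^3 + 4*j^2) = (j - 2)*(j - 1)*(j + 4)*(j^2) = j*(j - 2)*(j - 1)*(j + 4)*(j)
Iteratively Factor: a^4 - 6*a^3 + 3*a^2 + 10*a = (a)*(a^3 - 6*a^2 + 3*a + 10) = a*(a - 2)*(a^2 - 4*a - 5) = a*(a - 2)*(a + 1)*(a - 5)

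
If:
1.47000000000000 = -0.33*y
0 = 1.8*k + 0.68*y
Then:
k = 1.68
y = -4.45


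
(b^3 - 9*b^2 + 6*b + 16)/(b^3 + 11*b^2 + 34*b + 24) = (b^2 - 10*b + 16)/(b^2 + 10*b + 24)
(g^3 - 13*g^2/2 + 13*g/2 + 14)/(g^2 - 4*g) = g - 5/2 - 7/(2*g)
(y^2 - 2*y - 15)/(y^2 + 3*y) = (y - 5)/y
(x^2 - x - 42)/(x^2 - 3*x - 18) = (-x^2 + x + 42)/(-x^2 + 3*x + 18)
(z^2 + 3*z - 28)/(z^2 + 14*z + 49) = (z - 4)/(z + 7)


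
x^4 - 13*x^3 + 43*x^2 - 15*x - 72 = (x - 8)*(x - 3)^2*(x + 1)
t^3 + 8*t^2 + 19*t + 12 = (t + 1)*(t + 3)*(t + 4)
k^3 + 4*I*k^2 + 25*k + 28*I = (k - 4*I)*(k + I)*(k + 7*I)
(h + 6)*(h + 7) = h^2 + 13*h + 42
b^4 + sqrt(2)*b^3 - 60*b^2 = b^2*(b - 5*sqrt(2))*(b + 6*sqrt(2))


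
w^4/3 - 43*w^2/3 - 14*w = w*(w/3 + 1/3)*(w - 7)*(w + 6)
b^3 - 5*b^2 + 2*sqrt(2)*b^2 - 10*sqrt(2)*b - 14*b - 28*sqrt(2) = (b - 7)*(b + 2)*(b + 2*sqrt(2))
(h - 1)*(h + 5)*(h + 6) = h^3 + 10*h^2 + 19*h - 30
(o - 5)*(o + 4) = o^2 - o - 20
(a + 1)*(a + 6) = a^2 + 7*a + 6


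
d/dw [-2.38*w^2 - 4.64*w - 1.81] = -4.76*w - 4.64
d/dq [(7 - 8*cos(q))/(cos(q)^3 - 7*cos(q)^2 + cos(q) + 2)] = (-16*cos(q)^3 + 77*cos(q)^2 - 98*cos(q) + 23)*sin(q)/(cos(q)^3 - 7*cos(q)^2 + cos(q) + 2)^2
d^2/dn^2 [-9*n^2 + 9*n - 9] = -18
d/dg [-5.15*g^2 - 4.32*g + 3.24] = -10.3*g - 4.32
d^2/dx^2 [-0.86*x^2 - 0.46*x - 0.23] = -1.72000000000000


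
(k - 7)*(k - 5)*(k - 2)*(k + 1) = k^4 - 13*k^3 + 45*k^2 - 11*k - 70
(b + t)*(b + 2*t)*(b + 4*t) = b^3 + 7*b^2*t + 14*b*t^2 + 8*t^3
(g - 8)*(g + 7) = g^2 - g - 56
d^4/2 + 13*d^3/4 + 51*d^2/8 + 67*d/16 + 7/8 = (d/2 + 1)*(d + 1/2)^2*(d + 7/2)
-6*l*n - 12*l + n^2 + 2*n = (-6*l + n)*(n + 2)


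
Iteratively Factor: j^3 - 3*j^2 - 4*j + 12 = (j - 2)*(j^2 - j - 6) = (j - 2)*(j + 2)*(j - 3)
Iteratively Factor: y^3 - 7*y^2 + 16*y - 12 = (y - 3)*(y^2 - 4*y + 4) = (y - 3)*(y - 2)*(y - 2)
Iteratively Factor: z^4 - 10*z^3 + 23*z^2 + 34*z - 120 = (z - 3)*(z^3 - 7*z^2 + 2*z + 40) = (z - 3)*(z + 2)*(z^2 - 9*z + 20) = (z - 5)*(z - 3)*(z + 2)*(z - 4)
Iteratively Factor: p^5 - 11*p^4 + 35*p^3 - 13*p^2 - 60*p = (p - 3)*(p^4 - 8*p^3 + 11*p^2 + 20*p) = p*(p - 3)*(p^3 - 8*p^2 + 11*p + 20) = p*(p - 4)*(p - 3)*(p^2 - 4*p - 5) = p*(p - 4)*(p - 3)*(p + 1)*(p - 5)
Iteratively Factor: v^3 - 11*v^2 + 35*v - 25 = (v - 5)*(v^2 - 6*v + 5) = (v - 5)*(v - 1)*(v - 5)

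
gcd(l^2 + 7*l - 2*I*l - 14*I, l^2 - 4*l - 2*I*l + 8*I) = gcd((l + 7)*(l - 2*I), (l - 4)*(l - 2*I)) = l - 2*I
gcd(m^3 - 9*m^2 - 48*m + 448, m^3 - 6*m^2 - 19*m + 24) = m - 8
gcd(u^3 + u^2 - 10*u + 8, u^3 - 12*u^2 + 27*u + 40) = 1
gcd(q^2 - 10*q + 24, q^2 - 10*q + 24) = q^2 - 10*q + 24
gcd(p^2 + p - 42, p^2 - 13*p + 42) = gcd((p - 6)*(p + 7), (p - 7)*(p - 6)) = p - 6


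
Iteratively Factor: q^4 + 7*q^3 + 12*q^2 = (q)*(q^3 + 7*q^2 + 12*q) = q^2*(q^2 + 7*q + 12) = q^2*(q + 4)*(q + 3)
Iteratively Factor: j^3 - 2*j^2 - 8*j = (j + 2)*(j^2 - 4*j) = j*(j + 2)*(j - 4)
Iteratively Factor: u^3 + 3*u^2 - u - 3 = (u + 1)*(u^2 + 2*u - 3) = (u + 1)*(u + 3)*(u - 1)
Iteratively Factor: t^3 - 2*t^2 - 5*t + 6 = (t - 3)*(t^2 + t - 2) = (t - 3)*(t + 2)*(t - 1)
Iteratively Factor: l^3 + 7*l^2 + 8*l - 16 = (l - 1)*(l^2 + 8*l + 16) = (l - 1)*(l + 4)*(l + 4)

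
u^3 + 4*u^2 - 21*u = u*(u - 3)*(u + 7)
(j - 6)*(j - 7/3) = j^2 - 25*j/3 + 14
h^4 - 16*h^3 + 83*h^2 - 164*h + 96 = (h - 8)*(h - 4)*(h - 3)*(h - 1)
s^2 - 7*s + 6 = (s - 6)*(s - 1)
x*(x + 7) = x^2 + 7*x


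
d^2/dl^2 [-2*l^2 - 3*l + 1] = -4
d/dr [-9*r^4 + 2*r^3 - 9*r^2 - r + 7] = -36*r^3 + 6*r^2 - 18*r - 1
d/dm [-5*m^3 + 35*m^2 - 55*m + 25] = -15*m^2 + 70*m - 55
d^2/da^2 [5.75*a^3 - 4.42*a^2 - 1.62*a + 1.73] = 34.5*a - 8.84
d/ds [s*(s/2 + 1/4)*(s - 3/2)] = 3*s^2/2 - s - 3/8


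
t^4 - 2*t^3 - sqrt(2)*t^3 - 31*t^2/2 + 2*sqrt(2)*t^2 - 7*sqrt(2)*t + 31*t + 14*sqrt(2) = (t - 2)*(t - 7*sqrt(2)/2)*(t + sqrt(2)/2)*(t + 2*sqrt(2))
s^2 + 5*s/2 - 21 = (s - 7/2)*(s + 6)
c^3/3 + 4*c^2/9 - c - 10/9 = (c/3 + 1/3)*(c - 5/3)*(c + 2)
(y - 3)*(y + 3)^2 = y^3 + 3*y^2 - 9*y - 27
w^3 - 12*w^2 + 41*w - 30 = (w - 6)*(w - 5)*(w - 1)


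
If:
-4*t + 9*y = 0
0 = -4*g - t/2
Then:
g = -9*y/32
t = 9*y/4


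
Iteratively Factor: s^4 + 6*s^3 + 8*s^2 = (s + 4)*(s^3 + 2*s^2) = s*(s + 4)*(s^2 + 2*s) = s^2*(s + 4)*(s + 2)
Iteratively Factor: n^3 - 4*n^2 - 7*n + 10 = (n - 1)*(n^2 - 3*n - 10) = (n - 5)*(n - 1)*(n + 2)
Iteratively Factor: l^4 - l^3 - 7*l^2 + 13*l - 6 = (l - 2)*(l^3 + l^2 - 5*l + 3) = (l - 2)*(l - 1)*(l^2 + 2*l - 3) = (l - 2)*(l - 1)^2*(l + 3)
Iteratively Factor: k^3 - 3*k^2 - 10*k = (k - 5)*(k^2 + 2*k) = (k - 5)*(k + 2)*(k)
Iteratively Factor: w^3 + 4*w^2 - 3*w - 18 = (w + 3)*(w^2 + w - 6) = (w + 3)^2*(w - 2)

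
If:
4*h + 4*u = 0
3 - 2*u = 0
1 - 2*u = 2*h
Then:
No Solution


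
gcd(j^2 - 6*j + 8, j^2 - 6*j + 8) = j^2 - 6*j + 8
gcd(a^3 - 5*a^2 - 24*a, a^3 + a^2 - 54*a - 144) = a^2 - 5*a - 24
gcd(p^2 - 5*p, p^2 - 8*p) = p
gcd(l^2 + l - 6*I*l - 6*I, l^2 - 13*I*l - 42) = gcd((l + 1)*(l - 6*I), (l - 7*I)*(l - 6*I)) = l - 6*I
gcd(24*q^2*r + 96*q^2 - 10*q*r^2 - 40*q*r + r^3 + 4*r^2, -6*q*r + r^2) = 6*q - r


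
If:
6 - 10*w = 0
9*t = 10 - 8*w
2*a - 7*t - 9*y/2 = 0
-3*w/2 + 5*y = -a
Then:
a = 4369/2610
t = 26/45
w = 3/5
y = -202/1305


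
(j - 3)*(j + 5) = j^2 + 2*j - 15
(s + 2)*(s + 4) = s^2 + 6*s + 8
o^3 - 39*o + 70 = (o - 5)*(o - 2)*(o + 7)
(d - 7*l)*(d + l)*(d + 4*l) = d^3 - 2*d^2*l - 31*d*l^2 - 28*l^3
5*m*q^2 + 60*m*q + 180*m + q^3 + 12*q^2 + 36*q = (5*m + q)*(q + 6)^2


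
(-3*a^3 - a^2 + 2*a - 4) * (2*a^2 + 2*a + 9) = -6*a^5 - 8*a^4 - 25*a^3 - 13*a^2 + 10*a - 36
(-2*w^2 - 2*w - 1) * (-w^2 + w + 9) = 2*w^4 - 19*w^2 - 19*w - 9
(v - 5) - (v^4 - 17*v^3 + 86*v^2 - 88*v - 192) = -v^4 + 17*v^3 - 86*v^2 + 89*v + 187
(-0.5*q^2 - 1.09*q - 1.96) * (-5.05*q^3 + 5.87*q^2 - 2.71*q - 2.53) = 2.525*q^5 + 2.5695*q^4 + 4.8547*q^3 - 7.2863*q^2 + 8.0693*q + 4.9588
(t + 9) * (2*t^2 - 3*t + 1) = 2*t^3 + 15*t^2 - 26*t + 9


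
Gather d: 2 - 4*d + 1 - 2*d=3 - 6*d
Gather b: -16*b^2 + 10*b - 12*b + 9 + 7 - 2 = -16*b^2 - 2*b + 14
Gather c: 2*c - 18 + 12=2*c - 6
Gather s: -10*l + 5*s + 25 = -10*l + 5*s + 25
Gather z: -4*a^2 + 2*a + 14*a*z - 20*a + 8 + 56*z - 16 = -4*a^2 - 18*a + z*(14*a + 56) - 8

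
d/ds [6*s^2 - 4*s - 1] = 12*s - 4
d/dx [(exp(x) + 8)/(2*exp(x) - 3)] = -19*exp(x)/(2*exp(x) - 3)^2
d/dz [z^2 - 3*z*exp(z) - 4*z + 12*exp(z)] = -3*z*exp(z) + 2*z + 9*exp(z) - 4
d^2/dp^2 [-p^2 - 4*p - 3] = -2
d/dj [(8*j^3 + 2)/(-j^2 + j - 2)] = 2*(-12*j^2*(j^2 - j + 2) + (2*j - 1)*(4*j^3 + 1))/(j^2 - j + 2)^2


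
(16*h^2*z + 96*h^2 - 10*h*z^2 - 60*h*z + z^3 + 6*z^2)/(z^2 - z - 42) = (16*h^2 - 10*h*z + z^2)/(z - 7)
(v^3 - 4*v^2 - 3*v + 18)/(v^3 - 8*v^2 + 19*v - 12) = (v^2 - v - 6)/(v^2 - 5*v + 4)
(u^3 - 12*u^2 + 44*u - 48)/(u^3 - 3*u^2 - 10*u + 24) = (u - 6)/(u + 3)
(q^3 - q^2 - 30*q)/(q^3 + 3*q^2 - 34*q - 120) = q/(q + 4)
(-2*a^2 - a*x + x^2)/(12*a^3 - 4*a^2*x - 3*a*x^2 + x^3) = (a + x)/(-6*a^2 - a*x + x^2)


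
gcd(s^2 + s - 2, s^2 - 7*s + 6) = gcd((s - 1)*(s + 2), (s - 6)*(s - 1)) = s - 1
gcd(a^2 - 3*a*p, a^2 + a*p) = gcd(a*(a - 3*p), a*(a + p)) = a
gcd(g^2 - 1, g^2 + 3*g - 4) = g - 1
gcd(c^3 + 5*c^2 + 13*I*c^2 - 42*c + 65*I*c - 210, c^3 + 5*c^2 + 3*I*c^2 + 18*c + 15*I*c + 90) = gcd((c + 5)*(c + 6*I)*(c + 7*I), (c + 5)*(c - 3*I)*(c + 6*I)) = c^2 + c*(5 + 6*I) + 30*I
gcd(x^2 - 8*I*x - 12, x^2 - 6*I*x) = x - 6*I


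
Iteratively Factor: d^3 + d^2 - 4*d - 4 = (d + 2)*(d^2 - d - 2) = (d + 1)*(d + 2)*(d - 2)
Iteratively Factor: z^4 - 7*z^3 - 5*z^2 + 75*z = (z)*(z^3 - 7*z^2 - 5*z + 75) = z*(z - 5)*(z^2 - 2*z - 15) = z*(z - 5)*(z + 3)*(z - 5)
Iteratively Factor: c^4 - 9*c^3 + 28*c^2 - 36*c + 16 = (c - 4)*(c^3 - 5*c^2 + 8*c - 4) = (c - 4)*(c - 1)*(c^2 - 4*c + 4) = (c - 4)*(c - 2)*(c - 1)*(c - 2)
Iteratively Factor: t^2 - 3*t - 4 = (t + 1)*(t - 4)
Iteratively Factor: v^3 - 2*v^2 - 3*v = (v + 1)*(v^2 - 3*v) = (v - 3)*(v + 1)*(v)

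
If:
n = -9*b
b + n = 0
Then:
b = 0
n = 0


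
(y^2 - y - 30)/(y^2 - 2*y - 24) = (y + 5)/(y + 4)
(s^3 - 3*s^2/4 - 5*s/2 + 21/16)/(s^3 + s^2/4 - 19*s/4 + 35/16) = (2*s + 3)/(2*s + 5)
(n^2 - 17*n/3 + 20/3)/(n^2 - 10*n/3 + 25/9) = 3*(n - 4)/(3*n - 5)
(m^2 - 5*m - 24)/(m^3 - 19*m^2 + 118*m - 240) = (m + 3)/(m^2 - 11*m + 30)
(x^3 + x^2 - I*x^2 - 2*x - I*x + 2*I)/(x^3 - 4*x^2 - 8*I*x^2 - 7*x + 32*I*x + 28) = (x^2 + x - 2)/(x^2 - x*(4 + 7*I) + 28*I)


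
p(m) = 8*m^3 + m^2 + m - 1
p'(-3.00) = 211.00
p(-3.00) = -211.00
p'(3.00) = 223.00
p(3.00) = 227.00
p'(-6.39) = 968.19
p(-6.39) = -2053.89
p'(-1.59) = 58.49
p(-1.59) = -32.22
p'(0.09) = 1.37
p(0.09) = -0.90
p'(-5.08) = 610.19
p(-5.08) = -1029.05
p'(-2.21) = 113.80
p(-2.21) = -84.68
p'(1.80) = 82.36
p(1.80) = 50.70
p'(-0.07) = 0.98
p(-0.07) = -1.07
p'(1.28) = 42.88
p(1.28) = 18.70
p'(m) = 24*m^2 + 2*m + 1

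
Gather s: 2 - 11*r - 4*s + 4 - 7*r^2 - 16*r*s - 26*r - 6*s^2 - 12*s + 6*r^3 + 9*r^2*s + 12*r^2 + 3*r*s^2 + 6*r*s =6*r^3 + 5*r^2 - 37*r + s^2*(3*r - 6) + s*(9*r^2 - 10*r - 16) + 6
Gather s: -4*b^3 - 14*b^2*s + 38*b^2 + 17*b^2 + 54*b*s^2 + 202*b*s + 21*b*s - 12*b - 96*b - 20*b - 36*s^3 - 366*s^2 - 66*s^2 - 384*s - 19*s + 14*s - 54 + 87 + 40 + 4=-4*b^3 + 55*b^2 - 128*b - 36*s^3 + s^2*(54*b - 432) + s*(-14*b^2 + 223*b - 389) + 77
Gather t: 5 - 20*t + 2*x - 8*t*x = t*(-8*x - 20) + 2*x + 5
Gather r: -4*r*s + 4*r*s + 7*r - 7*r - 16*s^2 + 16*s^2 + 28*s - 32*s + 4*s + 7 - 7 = 0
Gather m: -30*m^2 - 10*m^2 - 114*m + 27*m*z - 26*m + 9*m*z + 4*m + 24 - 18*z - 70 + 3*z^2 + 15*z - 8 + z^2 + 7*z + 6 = -40*m^2 + m*(36*z - 136) + 4*z^2 + 4*z - 48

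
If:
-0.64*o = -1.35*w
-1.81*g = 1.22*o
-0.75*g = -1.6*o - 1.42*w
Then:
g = 0.00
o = 0.00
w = 0.00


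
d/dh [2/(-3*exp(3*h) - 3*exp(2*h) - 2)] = (18*exp(h) + 12)*exp(2*h)/(3*exp(3*h) + 3*exp(2*h) + 2)^2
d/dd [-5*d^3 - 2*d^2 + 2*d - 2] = -15*d^2 - 4*d + 2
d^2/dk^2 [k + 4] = 0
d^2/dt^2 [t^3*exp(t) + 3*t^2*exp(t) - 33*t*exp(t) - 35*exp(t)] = (t^3 + 9*t^2 - 15*t - 95)*exp(t)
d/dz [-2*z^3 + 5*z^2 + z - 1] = -6*z^2 + 10*z + 1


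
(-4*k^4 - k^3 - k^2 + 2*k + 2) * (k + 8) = -4*k^5 - 33*k^4 - 9*k^3 - 6*k^2 + 18*k + 16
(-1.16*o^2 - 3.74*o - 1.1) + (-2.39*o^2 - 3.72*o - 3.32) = -3.55*o^2 - 7.46*o - 4.42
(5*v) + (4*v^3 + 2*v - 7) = 4*v^3 + 7*v - 7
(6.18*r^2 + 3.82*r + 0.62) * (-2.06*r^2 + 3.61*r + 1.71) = -12.7308*r^4 + 14.4406*r^3 + 23.0808*r^2 + 8.7704*r + 1.0602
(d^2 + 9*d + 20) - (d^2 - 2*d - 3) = 11*d + 23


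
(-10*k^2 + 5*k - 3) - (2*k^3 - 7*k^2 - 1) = -2*k^3 - 3*k^2 + 5*k - 2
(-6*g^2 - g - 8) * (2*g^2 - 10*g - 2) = -12*g^4 + 58*g^3 + 6*g^2 + 82*g + 16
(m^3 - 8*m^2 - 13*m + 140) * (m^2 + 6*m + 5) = m^5 - 2*m^4 - 56*m^3 + 22*m^2 + 775*m + 700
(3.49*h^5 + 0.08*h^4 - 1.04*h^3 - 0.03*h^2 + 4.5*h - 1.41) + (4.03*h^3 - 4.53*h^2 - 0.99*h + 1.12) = 3.49*h^5 + 0.08*h^4 + 2.99*h^3 - 4.56*h^2 + 3.51*h - 0.29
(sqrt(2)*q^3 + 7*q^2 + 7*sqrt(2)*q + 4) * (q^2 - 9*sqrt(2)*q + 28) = sqrt(2)*q^5 - 11*q^4 - 28*sqrt(2)*q^3 + 74*q^2 + 160*sqrt(2)*q + 112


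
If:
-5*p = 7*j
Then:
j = -5*p/7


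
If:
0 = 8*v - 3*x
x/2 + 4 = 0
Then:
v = -3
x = -8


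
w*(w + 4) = w^2 + 4*w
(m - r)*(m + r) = m^2 - r^2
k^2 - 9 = (k - 3)*(k + 3)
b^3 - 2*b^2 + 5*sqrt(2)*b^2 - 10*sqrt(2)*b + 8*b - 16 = (b - 2)*(b + sqrt(2))*(b + 4*sqrt(2))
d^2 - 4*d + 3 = (d - 3)*(d - 1)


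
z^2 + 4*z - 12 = (z - 2)*(z + 6)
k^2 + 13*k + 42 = (k + 6)*(k + 7)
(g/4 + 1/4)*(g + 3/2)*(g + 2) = g^3/4 + 9*g^2/8 + 13*g/8 + 3/4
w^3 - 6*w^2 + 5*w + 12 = (w - 4)*(w - 3)*(w + 1)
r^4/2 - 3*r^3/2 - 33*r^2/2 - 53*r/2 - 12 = (r/2 + 1/2)*(r - 8)*(r + 1)*(r + 3)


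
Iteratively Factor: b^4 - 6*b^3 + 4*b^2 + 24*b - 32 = (b - 4)*(b^3 - 2*b^2 - 4*b + 8) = (b - 4)*(b - 2)*(b^2 - 4) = (b - 4)*(b - 2)*(b + 2)*(b - 2)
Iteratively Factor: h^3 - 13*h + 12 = (h + 4)*(h^2 - 4*h + 3) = (h - 1)*(h + 4)*(h - 3)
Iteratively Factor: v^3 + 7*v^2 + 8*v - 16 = (v + 4)*(v^2 + 3*v - 4) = (v + 4)^2*(v - 1)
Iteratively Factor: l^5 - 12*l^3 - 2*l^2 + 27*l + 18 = (l + 1)*(l^4 - l^3 - 11*l^2 + 9*l + 18) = (l + 1)^2*(l^3 - 2*l^2 - 9*l + 18) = (l + 1)^2*(l + 3)*(l^2 - 5*l + 6) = (l - 3)*(l + 1)^2*(l + 3)*(l - 2)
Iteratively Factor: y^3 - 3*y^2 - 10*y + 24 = (y - 4)*(y^2 + y - 6) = (y - 4)*(y - 2)*(y + 3)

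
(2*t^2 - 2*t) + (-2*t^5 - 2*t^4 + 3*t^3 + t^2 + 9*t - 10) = -2*t^5 - 2*t^4 + 3*t^3 + 3*t^2 + 7*t - 10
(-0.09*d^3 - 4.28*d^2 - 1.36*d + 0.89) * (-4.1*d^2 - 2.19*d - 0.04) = 0.369*d^5 + 17.7451*d^4 + 14.9528*d^3 - 0.499399999999999*d^2 - 1.8947*d - 0.0356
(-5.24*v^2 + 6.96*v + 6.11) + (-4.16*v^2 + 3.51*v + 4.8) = -9.4*v^2 + 10.47*v + 10.91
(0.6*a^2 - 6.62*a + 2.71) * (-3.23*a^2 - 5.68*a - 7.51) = -1.938*a^4 + 17.9746*a^3 + 24.3423*a^2 + 34.3234*a - 20.3521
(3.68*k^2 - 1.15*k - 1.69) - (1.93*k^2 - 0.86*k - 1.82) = 1.75*k^2 - 0.29*k + 0.13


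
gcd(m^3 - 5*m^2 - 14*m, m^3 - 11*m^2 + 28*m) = m^2 - 7*m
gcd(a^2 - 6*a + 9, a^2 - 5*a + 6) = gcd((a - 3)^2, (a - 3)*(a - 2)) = a - 3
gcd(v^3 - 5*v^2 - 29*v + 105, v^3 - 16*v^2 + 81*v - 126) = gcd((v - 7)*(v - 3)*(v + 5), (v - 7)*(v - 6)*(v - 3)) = v^2 - 10*v + 21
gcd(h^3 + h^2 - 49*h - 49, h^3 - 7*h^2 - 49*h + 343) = h^2 - 49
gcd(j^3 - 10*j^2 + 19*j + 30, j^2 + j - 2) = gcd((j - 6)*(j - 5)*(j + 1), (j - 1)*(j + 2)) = 1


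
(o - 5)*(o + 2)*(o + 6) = o^3 + 3*o^2 - 28*o - 60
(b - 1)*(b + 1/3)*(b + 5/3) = b^3 + b^2 - 13*b/9 - 5/9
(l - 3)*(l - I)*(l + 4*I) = l^3 - 3*l^2 + 3*I*l^2 + 4*l - 9*I*l - 12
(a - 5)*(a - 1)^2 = a^3 - 7*a^2 + 11*a - 5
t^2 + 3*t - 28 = (t - 4)*(t + 7)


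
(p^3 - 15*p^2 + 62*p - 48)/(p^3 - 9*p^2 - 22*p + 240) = (p - 1)/(p + 5)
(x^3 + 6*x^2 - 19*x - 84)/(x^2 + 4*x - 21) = (x^2 - x - 12)/(x - 3)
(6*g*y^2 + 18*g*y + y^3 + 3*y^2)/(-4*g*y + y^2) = (6*g*y + 18*g + y^2 + 3*y)/(-4*g + y)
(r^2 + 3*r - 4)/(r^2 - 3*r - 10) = (-r^2 - 3*r + 4)/(-r^2 + 3*r + 10)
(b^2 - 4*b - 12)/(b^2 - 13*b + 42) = (b + 2)/(b - 7)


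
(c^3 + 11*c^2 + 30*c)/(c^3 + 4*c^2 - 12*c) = (c + 5)/(c - 2)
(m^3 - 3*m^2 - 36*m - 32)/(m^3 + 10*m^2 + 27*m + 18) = (m^2 - 4*m - 32)/(m^2 + 9*m + 18)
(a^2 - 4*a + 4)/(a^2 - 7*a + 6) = (a^2 - 4*a + 4)/(a^2 - 7*a + 6)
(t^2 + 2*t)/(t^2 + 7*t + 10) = t/(t + 5)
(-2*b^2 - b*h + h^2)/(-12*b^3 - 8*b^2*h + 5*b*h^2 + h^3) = 1/(6*b + h)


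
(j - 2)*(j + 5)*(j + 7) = j^3 + 10*j^2 + 11*j - 70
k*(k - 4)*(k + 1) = k^3 - 3*k^2 - 4*k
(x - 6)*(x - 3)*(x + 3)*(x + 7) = x^4 + x^3 - 51*x^2 - 9*x + 378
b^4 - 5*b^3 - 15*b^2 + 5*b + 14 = (b - 7)*(b - 1)*(b + 1)*(b + 2)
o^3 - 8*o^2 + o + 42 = (o - 7)*(o - 3)*(o + 2)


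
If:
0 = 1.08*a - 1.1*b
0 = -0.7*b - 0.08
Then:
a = -0.12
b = -0.11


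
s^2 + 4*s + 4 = (s + 2)^2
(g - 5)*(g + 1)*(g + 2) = g^3 - 2*g^2 - 13*g - 10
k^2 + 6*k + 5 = (k + 1)*(k + 5)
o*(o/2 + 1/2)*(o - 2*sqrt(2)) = o^3/2 - sqrt(2)*o^2 + o^2/2 - sqrt(2)*o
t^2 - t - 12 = (t - 4)*(t + 3)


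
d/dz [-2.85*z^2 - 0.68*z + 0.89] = -5.7*z - 0.68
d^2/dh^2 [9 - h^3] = -6*h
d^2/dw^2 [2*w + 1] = 0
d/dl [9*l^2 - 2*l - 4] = 18*l - 2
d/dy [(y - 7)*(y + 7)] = 2*y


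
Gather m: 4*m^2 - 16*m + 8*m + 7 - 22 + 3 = 4*m^2 - 8*m - 12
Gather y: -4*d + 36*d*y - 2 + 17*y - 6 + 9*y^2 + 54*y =-4*d + 9*y^2 + y*(36*d + 71) - 8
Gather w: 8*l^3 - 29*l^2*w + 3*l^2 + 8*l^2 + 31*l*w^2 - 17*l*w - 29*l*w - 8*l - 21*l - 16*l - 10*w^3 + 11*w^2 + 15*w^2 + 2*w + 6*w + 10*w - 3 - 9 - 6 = 8*l^3 + 11*l^2 - 45*l - 10*w^3 + w^2*(31*l + 26) + w*(-29*l^2 - 46*l + 18) - 18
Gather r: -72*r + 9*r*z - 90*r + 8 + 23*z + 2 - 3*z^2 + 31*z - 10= r*(9*z - 162) - 3*z^2 + 54*z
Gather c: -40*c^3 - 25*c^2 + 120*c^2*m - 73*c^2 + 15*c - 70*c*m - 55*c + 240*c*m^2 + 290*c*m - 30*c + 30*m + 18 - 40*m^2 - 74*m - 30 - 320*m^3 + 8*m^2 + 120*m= -40*c^3 + c^2*(120*m - 98) + c*(240*m^2 + 220*m - 70) - 320*m^3 - 32*m^2 + 76*m - 12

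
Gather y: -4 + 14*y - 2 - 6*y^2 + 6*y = -6*y^2 + 20*y - 6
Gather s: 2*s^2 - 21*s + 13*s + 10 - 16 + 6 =2*s^2 - 8*s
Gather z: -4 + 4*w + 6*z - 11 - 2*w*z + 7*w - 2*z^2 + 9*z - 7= 11*w - 2*z^2 + z*(15 - 2*w) - 22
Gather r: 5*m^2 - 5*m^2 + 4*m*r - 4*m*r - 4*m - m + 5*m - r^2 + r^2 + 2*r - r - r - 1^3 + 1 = 0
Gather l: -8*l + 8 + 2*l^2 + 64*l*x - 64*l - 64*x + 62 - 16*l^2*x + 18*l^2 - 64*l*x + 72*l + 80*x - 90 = l^2*(20 - 16*x) + 16*x - 20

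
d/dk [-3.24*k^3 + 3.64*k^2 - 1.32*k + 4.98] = -9.72*k^2 + 7.28*k - 1.32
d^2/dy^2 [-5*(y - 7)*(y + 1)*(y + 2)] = 40 - 30*y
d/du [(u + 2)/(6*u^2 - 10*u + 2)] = (-3*u^2 - 12*u + 11)/(2*(9*u^4 - 30*u^3 + 31*u^2 - 10*u + 1))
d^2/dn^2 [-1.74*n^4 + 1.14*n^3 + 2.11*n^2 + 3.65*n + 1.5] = -20.88*n^2 + 6.84*n + 4.22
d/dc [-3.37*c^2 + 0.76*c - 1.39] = 0.76 - 6.74*c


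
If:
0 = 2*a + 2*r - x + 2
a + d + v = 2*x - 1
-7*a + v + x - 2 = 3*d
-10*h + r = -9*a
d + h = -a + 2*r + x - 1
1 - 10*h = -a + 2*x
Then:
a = -119/516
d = 821/1032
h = -73/344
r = -2/43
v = 1369/1032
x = 373/258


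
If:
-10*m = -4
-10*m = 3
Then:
No Solution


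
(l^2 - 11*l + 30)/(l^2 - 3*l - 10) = (l - 6)/(l + 2)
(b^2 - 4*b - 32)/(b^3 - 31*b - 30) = (-b^2 + 4*b + 32)/(-b^3 + 31*b + 30)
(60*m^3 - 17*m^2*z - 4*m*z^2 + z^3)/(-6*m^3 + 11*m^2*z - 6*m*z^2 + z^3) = (-20*m^2 - m*z + z^2)/(2*m^2 - 3*m*z + z^2)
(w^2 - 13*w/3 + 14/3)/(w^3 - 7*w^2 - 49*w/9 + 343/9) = 3*(w - 2)/(3*w^2 - 14*w - 49)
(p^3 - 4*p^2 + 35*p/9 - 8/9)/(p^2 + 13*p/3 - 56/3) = (3*p^2 - 4*p + 1)/(3*(p + 7))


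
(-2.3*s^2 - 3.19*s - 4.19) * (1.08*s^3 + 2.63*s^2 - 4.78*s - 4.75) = -2.484*s^5 - 9.4942*s^4 - 1.9209*s^3 + 15.1535*s^2 + 35.1807*s + 19.9025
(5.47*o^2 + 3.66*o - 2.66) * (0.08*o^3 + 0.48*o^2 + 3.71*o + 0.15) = 0.4376*o^5 + 2.9184*o^4 + 21.8377*o^3 + 13.1223*o^2 - 9.3196*o - 0.399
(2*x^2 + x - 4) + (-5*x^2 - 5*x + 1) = -3*x^2 - 4*x - 3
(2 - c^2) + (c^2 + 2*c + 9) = 2*c + 11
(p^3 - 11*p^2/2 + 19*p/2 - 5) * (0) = 0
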